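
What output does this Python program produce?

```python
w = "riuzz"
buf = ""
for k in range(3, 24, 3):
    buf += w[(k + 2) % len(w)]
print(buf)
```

rzizurz

k=3: add w[0]='r' → 'r'
k=6: add w[3]='z' → 'rz'
k=9: add w[1]='i' → 'rzi'
k=12: add w[4]='z' → 'rziz'
k=15: add w[2]='u' → 'rzizu'
k=18: add w[0]='r' → 'rzizur'
k=21: add w[3]='z' → 'rzizurz'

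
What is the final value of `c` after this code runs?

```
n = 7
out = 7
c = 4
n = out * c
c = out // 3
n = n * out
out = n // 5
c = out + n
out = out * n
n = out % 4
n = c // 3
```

235

n = 7*4 = 28
c = 7//3 = 2
n = 28*7 = 196
out = 196//5 = 39
c = 39+196 = 235
out = 39*196 = 7644
n = 7644%4 = 0
n = 235//3 = 78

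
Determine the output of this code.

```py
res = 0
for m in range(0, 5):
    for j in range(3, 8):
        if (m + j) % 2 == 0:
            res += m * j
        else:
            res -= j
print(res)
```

m=0,j=3: odd sum, res = 0-3 = -3
m=0,j=4: even sum, res = (-3)+0 = -3
m=0,j=5: odd sum, res = (-3)-5 = -8
m=0,j=6: even sum, res = (-8)+0 = -8
m=0,j=7: odd sum, res = (-8)-7 = -15
m=1,j=3: even sum, res = (-15)+3 = -12
m=1,j=4: odd sum, res = (-12)-4 = -16
m=1,j=5: even sum, res = (-16)+5 = -11
m=1,j=6: odd sum, res = (-11)-6 = -17
m=1,j=7: even sum, res = (-17)+7 = -10
m=2,j=3: odd sum, res = (-10)-3 = -13
m=2,j=4: even sum, res = (-13)+8 = -5
m=2,j=5: odd sum, res = (-5)-5 = -10
m=2,j=6: even sum, res = (-10)+12 = 2
m=2,j=7: odd sum, res = 2-7 = -5
m=3,j=3: even sum, res = (-5)+9 = 4
m=3,j=4: odd sum, res = 4-4 = 0
m=3,j=5: even sum, res = 0+15 = 15
m=3,j=6: odd sum, res = 15-6 = 9
m=3,j=7: even sum, res = 9+21 = 30
m=4,j=3: odd sum, res = 30-3 = 27
m=4,j=4: even sum, res = 27+16 = 43
m=4,j=5: odd sum, res = 43-5 = 38
m=4,j=6: even sum, res = 38+24 = 62
m=4,j=7: odd sum, res = 62-7 = 55

55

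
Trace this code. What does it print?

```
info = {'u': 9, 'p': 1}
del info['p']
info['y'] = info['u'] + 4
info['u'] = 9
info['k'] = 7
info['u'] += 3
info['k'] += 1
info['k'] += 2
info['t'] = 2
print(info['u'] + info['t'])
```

del 'p' → {'u': 9}
info['y'] = info['u']+4 = 13 → {'u': 9, 'y': 13}
info['u'] = 9 → {'u': 9, 'y': 13}
info['k'] = 7 → {'u': 9, 'y': 13, 'k': 7}
info['u'] = 9+3 = 12 → {'u': 12, 'y': 13, 'k': 7}
info['k'] = 7+1 = 8 → {'u': 12, 'y': 13, 'k': 8}
info['k'] = 8+2 = 10 → {'u': 12, 'y': 13, 'k': 10}
info['t'] = 2 → {'u': 12, 'y': 13, 'k': 10, 't': 2}
info['u']+info['t'] = 12+2 = 14

14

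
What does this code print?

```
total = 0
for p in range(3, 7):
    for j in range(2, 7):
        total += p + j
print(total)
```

170

p=3,j=2: total = 0+5 = 5
p=3,j=3: total = 5+6 = 11
p=3,j=4: total = 11+7 = 18
p=3,j=5: total = 18+8 = 26
p=3,j=6: total = 26+9 = 35
p=4,j=2: total = 35+6 = 41
p=4,j=3: total = 41+7 = 48
p=4,j=4: total = 48+8 = 56
p=4,j=5: total = 56+9 = 65
p=4,j=6: total = 65+10 = 75
p=5,j=2: total = 75+7 = 82
p=5,j=3: total = 82+8 = 90
p=5,j=4: total = 90+9 = 99
p=5,j=5: total = 99+10 = 109
p=5,j=6: total = 109+11 = 120
p=6,j=2: total = 120+8 = 128
p=6,j=3: total = 128+9 = 137
p=6,j=4: total = 137+10 = 147
p=6,j=5: total = 147+11 = 158
p=6,j=6: total = 158+12 = 170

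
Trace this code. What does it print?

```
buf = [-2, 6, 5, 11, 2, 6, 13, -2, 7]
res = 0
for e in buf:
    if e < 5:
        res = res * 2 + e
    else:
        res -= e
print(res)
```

-139

e=-2: <5, res = 0*2+(-2) = -2
e=6: not <5, res = (-2)-6 = -8
e=5: not <5, res = (-8)-5 = -13
e=11: not <5, res = (-13)-11 = -24
e=2: <5, res = (-24)*2+2 = -46
e=6: not <5, res = (-46)-6 = -52
e=13: not <5, res = (-52)-13 = -65
e=-2: <5, res = (-65)*2+(-2) = -132
e=7: not <5, res = (-132)-7 = -139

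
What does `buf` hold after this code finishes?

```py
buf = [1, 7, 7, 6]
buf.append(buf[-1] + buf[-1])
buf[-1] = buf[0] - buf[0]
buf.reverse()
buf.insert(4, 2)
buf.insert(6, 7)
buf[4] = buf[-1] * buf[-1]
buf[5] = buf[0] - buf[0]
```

append buf[-1]+buf[-1] = 6+6 = 12 → [1, 7, 7, 6, 12]
buf[-1] = buf[0]-buf[0] = 1-1 = 0 → [1, 7, 7, 6, 0]
reverse → [0, 6, 7, 7, 1]
insert 2 at 4 → [0, 6, 7, 7, 2, 1]
insert 7 at 6 → [0, 6, 7, 7, 2, 1, 7]
buf[4] = buf[-1]*buf[-1] = 7*7 = 49 → [0, 6, 7, 7, 49, 1, 7]
buf[5] = buf[0]-buf[0] = 0-0 = 0 → [0, 6, 7, 7, 49, 0, 7]

[0, 6, 7, 7, 49, 0, 7]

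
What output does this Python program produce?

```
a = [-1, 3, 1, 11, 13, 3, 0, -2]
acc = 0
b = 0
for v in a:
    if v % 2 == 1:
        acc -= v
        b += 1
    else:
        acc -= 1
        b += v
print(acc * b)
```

v=-1: odd, acc = 0-(-1) = 1; b=1
v=3: odd, acc = 1-3 = -2; b=2
v=1: odd, acc = (-2)-1 = -3; b=3
v=11: odd, acc = (-3)-11 = -14; b=4
v=13: odd, acc = (-14)-13 = -27; b=5
v=3: odd, acc = (-27)-3 = -30; b=6
v=0: not odd, acc = (-30)-1 = -31; b=6
v=-2: not odd, acc = (-31)-1 = -32; b=4
acc*b = (-32)*4 = -128

-128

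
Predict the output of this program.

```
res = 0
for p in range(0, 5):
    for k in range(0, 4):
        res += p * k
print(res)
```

p=0,k=0: res = 0+0 = 0
p=0,k=1: res = 0+0 = 0
p=0,k=2: res = 0+0 = 0
p=0,k=3: res = 0+0 = 0
p=1,k=0: res = 0+0 = 0
p=1,k=1: res = 0+1 = 1
p=1,k=2: res = 1+2 = 3
p=1,k=3: res = 3+3 = 6
p=2,k=0: res = 6+0 = 6
p=2,k=1: res = 6+2 = 8
p=2,k=2: res = 8+4 = 12
p=2,k=3: res = 12+6 = 18
p=3,k=0: res = 18+0 = 18
p=3,k=1: res = 18+3 = 21
p=3,k=2: res = 21+6 = 27
p=3,k=3: res = 27+9 = 36
p=4,k=0: res = 36+0 = 36
p=4,k=1: res = 36+4 = 40
p=4,k=2: res = 40+8 = 48
p=4,k=3: res = 48+12 = 60

60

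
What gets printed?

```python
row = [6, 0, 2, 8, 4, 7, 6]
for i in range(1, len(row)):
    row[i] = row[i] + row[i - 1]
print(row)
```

[6, 6, 8, 16, 20, 27, 33]

i=1: row[1] = 0+6 = 6 → [6, 6, 2, 8, 4, 7, 6]
i=2: row[2] = 2+6 = 8 → [6, 6, 8, 8, 4, 7, 6]
i=3: row[3] = 8+8 = 16 → [6, 6, 8, 16, 4, 7, 6]
i=4: row[4] = 4+16 = 20 → [6, 6, 8, 16, 20, 7, 6]
i=5: row[5] = 7+20 = 27 → [6, 6, 8, 16, 20, 27, 6]
i=6: row[6] = 6+27 = 33 → [6, 6, 8, 16, 20, 27, 33]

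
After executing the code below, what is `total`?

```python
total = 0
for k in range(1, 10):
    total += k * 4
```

k=1: total = 0+1*4 = 4
k=2: total = 4+2*4 = 12
k=3: total = 12+3*4 = 24
k=4: total = 24+4*4 = 40
k=5: total = 40+5*4 = 60
k=6: total = 60+6*4 = 84
k=7: total = 84+7*4 = 112
k=8: total = 112+8*4 = 144
k=9: total = 144+9*4 = 180

180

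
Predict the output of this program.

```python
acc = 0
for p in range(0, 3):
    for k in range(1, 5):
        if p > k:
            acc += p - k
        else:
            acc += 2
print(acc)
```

p=0,k=1: not 0>1, acc = 0+2 = 2
p=0,k=2: not 0>2, acc = 2+2 = 4
p=0,k=3: not 0>3, acc = 4+2 = 6
p=0,k=4: not 0>4, acc = 6+2 = 8
p=1,k=1: not 1>1, acc = 8+2 = 10
p=1,k=2: not 1>2, acc = 10+2 = 12
p=1,k=3: not 1>3, acc = 12+2 = 14
p=1,k=4: not 1>4, acc = 14+2 = 16
p=2,k=1: 2>1, acc = 16+1 = 17
p=2,k=2: not 2>2, acc = 17+2 = 19
p=2,k=3: not 2>3, acc = 19+2 = 21
p=2,k=4: not 2>4, acc = 21+2 = 23

23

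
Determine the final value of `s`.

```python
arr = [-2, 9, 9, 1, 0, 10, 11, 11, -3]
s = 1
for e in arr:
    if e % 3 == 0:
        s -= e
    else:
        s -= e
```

-45

e=-2: not %3==0, s = 1-(-2) = 3
e=9: %3==0, s = 3-9 = -6
e=9: %3==0, s = (-6)-9 = -15
e=1: not %3==0, s = (-15)-1 = -16
e=0: %3==0, s = (-16)-0 = -16
e=10: not %3==0, s = (-16)-10 = -26
e=11: not %3==0, s = (-26)-11 = -37
e=11: not %3==0, s = (-37)-11 = -48
e=-3: %3==0, s = (-48)-(-3) = -45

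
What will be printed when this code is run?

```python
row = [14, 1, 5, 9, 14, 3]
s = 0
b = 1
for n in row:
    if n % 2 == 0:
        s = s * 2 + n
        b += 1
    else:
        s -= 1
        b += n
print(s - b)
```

14

n=14: even, s = 0*2+14 = 14; b=2
n=1: not even, s = 14-1 = 13; b=3
n=5: not even, s = 13-1 = 12; b=8
n=9: not even, s = 12-1 = 11; b=17
n=14: even, s = 11*2+14 = 36; b=18
n=3: not even, s = 36-1 = 35; b=21
s-b = 35-21 = 14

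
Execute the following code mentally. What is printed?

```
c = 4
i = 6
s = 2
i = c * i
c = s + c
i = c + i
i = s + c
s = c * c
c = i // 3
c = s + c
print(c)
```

i = 4*6 = 24
c = 2+4 = 6
i = 6+24 = 30
i = 2+6 = 8
s = 6*6 = 36
c = 8//3 = 2
c = 36+2 = 38

38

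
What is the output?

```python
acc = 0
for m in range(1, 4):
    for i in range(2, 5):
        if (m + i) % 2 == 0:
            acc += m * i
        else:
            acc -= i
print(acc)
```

m=1,i=2: odd sum, acc = 0-2 = -2
m=1,i=3: even sum, acc = (-2)+3 = 1
m=1,i=4: odd sum, acc = 1-4 = -3
m=2,i=2: even sum, acc = (-3)+4 = 1
m=2,i=3: odd sum, acc = 1-3 = -2
m=2,i=4: even sum, acc = (-2)+8 = 6
m=3,i=2: odd sum, acc = 6-2 = 4
m=3,i=3: even sum, acc = 4+9 = 13
m=3,i=4: odd sum, acc = 13-4 = 9

9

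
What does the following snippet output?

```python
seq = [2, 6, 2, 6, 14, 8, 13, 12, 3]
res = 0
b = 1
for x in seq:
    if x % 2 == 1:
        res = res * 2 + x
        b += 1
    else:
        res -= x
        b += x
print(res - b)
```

x=2: not odd, res = 0-2 = -2; b=3
x=6: not odd, res = (-2)-6 = -8; b=9
x=2: not odd, res = (-8)-2 = -10; b=11
x=6: not odd, res = (-10)-6 = -16; b=17
x=14: not odd, res = (-16)-14 = -30; b=31
x=8: not odd, res = (-30)-8 = -38; b=39
x=13: odd, res = (-38)*2+13 = -63; b=40
x=12: not odd, res = (-63)-12 = -75; b=52
x=3: odd, res = (-75)*2+3 = -147; b=53
res-b = (-147)-53 = -200

-200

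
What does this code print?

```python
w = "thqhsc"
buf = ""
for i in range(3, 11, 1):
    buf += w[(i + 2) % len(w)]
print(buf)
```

cthqhsct

i=3: add w[5]='c' → 'c'
i=4: add w[0]='t' → 'ct'
i=5: add w[1]='h' → 'cth'
i=6: add w[2]='q' → 'cthq'
i=7: add w[3]='h' → 'cthqh'
i=8: add w[4]='s' → 'cthqhs'
i=9: add w[5]='c' → 'cthqhsc'
i=10: add w[0]='t' → 'cthqhsct'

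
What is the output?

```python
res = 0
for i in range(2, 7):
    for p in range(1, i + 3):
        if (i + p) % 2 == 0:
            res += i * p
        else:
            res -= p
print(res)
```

240

i=2,p=1: odd sum, res = 0-1 = -1
i=2,p=2: even sum, res = (-1)+4 = 3
i=2,p=3: odd sum, res = 3-3 = 0
i=2,p=4: even sum, res = 0+8 = 8
i=3,p=1: even sum, res = 8+3 = 11
i=3,p=2: odd sum, res = 11-2 = 9
i=3,p=3: even sum, res = 9+9 = 18
i=3,p=4: odd sum, res = 18-4 = 14
i=3,p=5: even sum, res = 14+15 = 29
i=4,p=1: odd sum, res = 29-1 = 28
i=4,p=2: even sum, res = 28+8 = 36
i=4,p=3: odd sum, res = 36-3 = 33
i=4,p=4: even sum, res = 33+16 = 49
i=4,p=5: odd sum, res = 49-5 = 44
i=4,p=6: even sum, res = 44+24 = 68
i=5,p=1: even sum, res = 68+5 = 73
i=5,p=2: odd sum, res = 73-2 = 71
i=5,p=3: even sum, res = 71+15 = 86
i=5,p=4: odd sum, res = 86-4 = 82
i=5,p=5: even sum, res = 82+25 = 107
i=5,p=6: odd sum, res = 107-6 = 101
i=5,p=7: even sum, res = 101+35 = 136
i=6,p=1: odd sum, res = 136-1 = 135
i=6,p=2: even sum, res = 135+12 = 147
i=6,p=3: odd sum, res = 147-3 = 144
i=6,p=4: even sum, res = 144+24 = 168
i=6,p=5: odd sum, res = 168-5 = 163
i=6,p=6: even sum, res = 163+36 = 199
i=6,p=7: odd sum, res = 199-7 = 192
i=6,p=8: even sum, res = 192+48 = 240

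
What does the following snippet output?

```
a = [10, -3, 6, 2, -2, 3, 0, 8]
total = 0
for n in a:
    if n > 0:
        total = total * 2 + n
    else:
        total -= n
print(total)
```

n=10: >0, total = 0*2+10 = 10
n=-3: not >0, total = 10-(-3) = 13
n=6: >0, total = 13*2+6 = 32
n=2: >0, total = 32*2+2 = 66
n=-2: not >0, total = 66-(-2) = 68
n=3: >0, total = 68*2+3 = 139
n=0: not >0, total = 139-0 = 139
n=8: >0, total = 139*2+8 = 286

286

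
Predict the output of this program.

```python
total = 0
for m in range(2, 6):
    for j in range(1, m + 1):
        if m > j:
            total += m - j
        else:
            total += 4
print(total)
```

m=2,j=1: 2>1, total = 0+1 = 1
m=2,j=2: not 2>2, total = 1+4 = 5
m=3,j=1: 3>1, total = 5+2 = 7
m=3,j=2: 3>2, total = 7+1 = 8
m=3,j=3: not 3>3, total = 8+4 = 12
m=4,j=1: 4>1, total = 12+3 = 15
m=4,j=2: 4>2, total = 15+2 = 17
m=4,j=3: 4>3, total = 17+1 = 18
m=4,j=4: not 4>4, total = 18+4 = 22
m=5,j=1: 5>1, total = 22+4 = 26
m=5,j=2: 5>2, total = 26+3 = 29
m=5,j=3: 5>3, total = 29+2 = 31
m=5,j=4: 5>4, total = 31+1 = 32
m=5,j=5: not 5>5, total = 32+4 = 36

36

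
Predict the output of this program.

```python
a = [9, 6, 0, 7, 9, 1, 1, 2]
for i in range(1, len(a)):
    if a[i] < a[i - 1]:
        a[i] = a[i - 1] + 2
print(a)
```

i=1: 6<9, a[1] = 9+2 = 11 → [9, 11, 0, 7, 9, 1, 1, 2]
i=2: 0<11, a[2] = 11+2 = 13 → [9, 11, 13, 7, 9, 1, 1, 2]
i=3: 7<13, a[3] = 13+2 = 15 → [9, 11, 13, 15, 9, 1, 1, 2]
i=4: 9<15, a[4] = 15+2 = 17 → [9, 11, 13, 15, 17, 1, 1, 2]
i=5: 1<17, a[5] = 17+2 = 19 → [9, 11, 13, 15, 17, 19, 1, 2]
i=6: 1<19, a[6] = 19+2 = 21 → [9, 11, 13, 15, 17, 19, 21, 2]
i=7: 2<21, a[7] = 21+2 = 23 → [9, 11, 13, 15, 17, 19, 21, 23]

[9, 11, 13, 15, 17, 19, 21, 23]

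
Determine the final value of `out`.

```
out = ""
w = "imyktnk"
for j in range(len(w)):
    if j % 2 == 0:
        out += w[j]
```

'iytk'

j=0: add 'i' → 'i'
j=1: skip
j=2: add 'y' → 'iy'
j=3: skip
j=4: add 't' → 'iyt'
j=5: skip
j=6: add 'k' → 'iytk'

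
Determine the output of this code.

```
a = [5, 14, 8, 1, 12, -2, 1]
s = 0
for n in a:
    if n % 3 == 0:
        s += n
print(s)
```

n=5: not %3==0
n=14: not %3==0
n=8: not %3==0
n=1: not %3==0
n=12: %3==0, s = 0+12 = 12
n=-2: not %3==0
n=1: not %3==0

12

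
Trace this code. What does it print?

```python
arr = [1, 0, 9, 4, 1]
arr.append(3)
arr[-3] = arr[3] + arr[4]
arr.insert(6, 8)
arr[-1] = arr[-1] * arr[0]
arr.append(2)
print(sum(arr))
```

29

append 3 → [1, 0, 9, 4, 1, 3]
arr[-3] = arr[3]+arr[4] = 4+1 = 5 → [1, 0, 9, 5, 1, 3]
insert 8 at 6 → [1, 0, 9, 5, 1, 3, 8]
arr[-1] = arr[-1]*arr[0] = 8*1 = 8 → [1, 0, 9, 5, 1, 3, 8]
append 2 → [1, 0, 9, 5, 1, 3, 8, 2]
sum = 29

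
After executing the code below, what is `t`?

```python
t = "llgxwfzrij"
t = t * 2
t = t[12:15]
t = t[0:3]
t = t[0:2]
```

'gx'

repeat ×2 → 'llgxwfzrijllgxwfzrij'
slice [12:15] → 'gxw'
slice [0:3] → 'gxw'
slice [0:2] → 'gx'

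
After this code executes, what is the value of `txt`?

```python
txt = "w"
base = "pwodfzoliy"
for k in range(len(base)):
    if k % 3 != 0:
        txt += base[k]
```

k=0: skip
k=1: add 'w' → 'ww'
k=2: add 'o' → 'wwo'
k=3: skip
k=4: add 'f' → 'wwof'
k=5: add 'z' → 'wwofz'
k=6: skip
k=7: add 'l' → 'wwofzl'
k=8: add 'i' → 'wwofzli'
k=9: skip

'wwofzli'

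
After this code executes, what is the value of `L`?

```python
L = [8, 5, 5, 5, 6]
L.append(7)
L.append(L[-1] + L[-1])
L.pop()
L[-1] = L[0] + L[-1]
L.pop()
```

append 7 → [8, 5, 5, 5, 6, 7]
append L[-1]+L[-1] = 7+7 = 14 → [8, 5, 5, 5, 6, 7, 14]
pop() removes 14 → [8, 5, 5, 5, 6, 7]
L[-1] = L[0]+L[-1] = 8+7 = 15 → [8, 5, 5, 5, 6, 15]
pop() removes 15 → [8, 5, 5, 5, 6]

[8, 5, 5, 5, 6]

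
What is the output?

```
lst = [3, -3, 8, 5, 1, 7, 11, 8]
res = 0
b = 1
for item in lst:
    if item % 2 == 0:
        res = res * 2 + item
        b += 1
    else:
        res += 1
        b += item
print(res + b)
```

item=3: not even, res = 0+1 = 1; b=4
item=-3: not even, res = 1+1 = 2; b=1
item=8: even, res = 2*2+8 = 12; b=2
item=5: not even, res = 12+1 = 13; b=7
item=1: not even, res = 13+1 = 14; b=8
item=7: not even, res = 14+1 = 15; b=15
item=11: not even, res = 15+1 = 16; b=26
item=8: even, res = 16*2+8 = 40; b=27
res+b = 40+27 = 67

67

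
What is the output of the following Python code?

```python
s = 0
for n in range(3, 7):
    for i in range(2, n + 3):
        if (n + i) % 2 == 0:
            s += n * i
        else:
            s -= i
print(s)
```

n=3,i=2: odd sum, s = 0-2 = -2
n=3,i=3: even sum, s = (-2)+9 = 7
n=3,i=4: odd sum, s = 7-4 = 3
n=3,i=5: even sum, s = 3+15 = 18
n=4,i=2: even sum, s = 18+8 = 26
n=4,i=3: odd sum, s = 26-3 = 23
n=4,i=4: even sum, s = 23+16 = 39
n=4,i=5: odd sum, s = 39-5 = 34
n=4,i=6: even sum, s = 34+24 = 58
n=5,i=2: odd sum, s = 58-2 = 56
n=5,i=3: even sum, s = 56+15 = 71
n=5,i=4: odd sum, s = 71-4 = 67
n=5,i=5: even sum, s = 67+25 = 92
n=5,i=6: odd sum, s = 92-6 = 86
n=5,i=7: even sum, s = 86+35 = 121
n=6,i=2: even sum, s = 121+12 = 133
n=6,i=3: odd sum, s = 133-3 = 130
n=6,i=4: even sum, s = 130+24 = 154
n=6,i=5: odd sum, s = 154-5 = 149
n=6,i=6: even sum, s = 149+36 = 185
n=6,i=7: odd sum, s = 185-7 = 178
n=6,i=8: even sum, s = 178+48 = 226

226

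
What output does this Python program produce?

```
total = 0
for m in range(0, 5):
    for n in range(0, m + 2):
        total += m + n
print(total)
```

m=0,n=0: total = 0+0 = 0
m=0,n=1: total = 0+1 = 1
m=1,n=0: total = 1+1 = 2
m=1,n=1: total = 2+2 = 4
m=1,n=2: total = 4+3 = 7
m=2,n=0: total = 7+2 = 9
m=2,n=1: total = 9+3 = 12
m=2,n=2: total = 12+4 = 16
m=2,n=3: total = 16+5 = 21
m=3,n=0: total = 21+3 = 24
m=3,n=1: total = 24+4 = 28
m=3,n=2: total = 28+5 = 33
m=3,n=3: total = 33+6 = 39
m=3,n=4: total = 39+7 = 46
m=4,n=0: total = 46+4 = 50
m=4,n=1: total = 50+5 = 55
m=4,n=2: total = 55+6 = 61
m=4,n=3: total = 61+7 = 68
m=4,n=4: total = 68+8 = 76
m=4,n=5: total = 76+9 = 85

85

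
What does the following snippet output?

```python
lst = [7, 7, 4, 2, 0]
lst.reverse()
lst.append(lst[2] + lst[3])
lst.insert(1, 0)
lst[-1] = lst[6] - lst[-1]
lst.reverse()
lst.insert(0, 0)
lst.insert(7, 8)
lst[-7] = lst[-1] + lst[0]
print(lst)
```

reverse → [0, 2, 4, 7, 7]
append lst[2]+lst[3] = 4+7 = 11 → [0, 2, 4, 7, 7, 11]
insert 0 at 1 → [0, 0, 2, 4, 7, 7, 11]
lst[-1] = lst[6]-lst[-1] = 11-11 = 0 → [0, 0, 2, 4, 7, 7, 0]
reverse → [0, 7, 7, 4, 2, 0, 0]
insert 0 at 0 → [0, 0, 7, 7, 4, 2, 0, 0]
insert 8 at 7 → [0, 0, 7, 7, 4, 2, 0, 8, 0]
lst[-7] = lst[-1]+lst[0] = 0+0 = 0 → [0, 0, 0, 7, 4, 2, 0, 8, 0]

[0, 0, 0, 7, 4, 2, 0, 8, 0]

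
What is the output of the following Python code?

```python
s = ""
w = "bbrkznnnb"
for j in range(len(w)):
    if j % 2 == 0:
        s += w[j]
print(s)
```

brznb

j=0: add 'b' → 'b'
j=1: skip
j=2: add 'r' → 'br'
j=3: skip
j=4: add 'z' → 'brz'
j=5: skip
j=6: add 'n' → 'brzn'
j=7: skip
j=8: add 'b' → 'brznb'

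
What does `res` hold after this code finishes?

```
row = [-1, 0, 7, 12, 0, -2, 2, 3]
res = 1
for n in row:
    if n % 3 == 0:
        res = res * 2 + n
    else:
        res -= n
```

27

n=-1: not %3==0, res = 1-(-1) = 2
n=0: %3==0, res = 2*2+0 = 4
n=7: not %3==0, res = 4-7 = -3
n=12: %3==0, res = (-3)*2+12 = 6
n=0: %3==0, res = 6*2+0 = 12
n=-2: not %3==0, res = 12-(-2) = 14
n=2: not %3==0, res = 14-2 = 12
n=3: %3==0, res = 12*2+3 = 27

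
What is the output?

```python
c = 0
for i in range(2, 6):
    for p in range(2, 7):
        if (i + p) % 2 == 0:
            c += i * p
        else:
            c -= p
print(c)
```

96

i=2,p=2: even sum, c = 0+4 = 4
i=2,p=3: odd sum, c = 4-3 = 1
i=2,p=4: even sum, c = 1+8 = 9
i=2,p=5: odd sum, c = 9-5 = 4
i=2,p=6: even sum, c = 4+12 = 16
i=3,p=2: odd sum, c = 16-2 = 14
i=3,p=3: even sum, c = 14+9 = 23
i=3,p=4: odd sum, c = 23-4 = 19
i=3,p=5: even sum, c = 19+15 = 34
i=3,p=6: odd sum, c = 34-6 = 28
i=4,p=2: even sum, c = 28+8 = 36
i=4,p=3: odd sum, c = 36-3 = 33
i=4,p=4: even sum, c = 33+16 = 49
i=4,p=5: odd sum, c = 49-5 = 44
i=4,p=6: even sum, c = 44+24 = 68
i=5,p=2: odd sum, c = 68-2 = 66
i=5,p=3: even sum, c = 66+15 = 81
i=5,p=4: odd sum, c = 81-4 = 77
i=5,p=5: even sum, c = 77+25 = 102
i=5,p=6: odd sum, c = 102-6 = 96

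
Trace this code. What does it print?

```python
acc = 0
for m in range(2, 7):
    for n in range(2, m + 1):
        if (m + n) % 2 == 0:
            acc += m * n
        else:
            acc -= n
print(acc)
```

130

m=2,n=2: even sum, acc = 0+4 = 4
m=3,n=2: odd sum, acc = 4-2 = 2
m=3,n=3: even sum, acc = 2+9 = 11
m=4,n=2: even sum, acc = 11+8 = 19
m=4,n=3: odd sum, acc = 19-3 = 16
m=4,n=4: even sum, acc = 16+16 = 32
m=5,n=2: odd sum, acc = 32-2 = 30
m=5,n=3: even sum, acc = 30+15 = 45
m=5,n=4: odd sum, acc = 45-4 = 41
m=5,n=5: even sum, acc = 41+25 = 66
m=6,n=2: even sum, acc = 66+12 = 78
m=6,n=3: odd sum, acc = 78-3 = 75
m=6,n=4: even sum, acc = 75+24 = 99
m=6,n=5: odd sum, acc = 99-5 = 94
m=6,n=6: even sum, acc = 94+36 = 130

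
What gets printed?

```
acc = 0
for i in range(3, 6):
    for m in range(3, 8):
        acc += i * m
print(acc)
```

300

i=3,m=3: acc = 0+9 = 9
i=3,m=4: acc = 9+12 = 21
i=3,m=5: acc = 21+15 = 36
i=3,m=6: acc = 36+18 = 54
i=3,m=7: acc = 54+21 = 75
i=4,m=3: acc = 75+12 = 87
i=4,m=4: acc = 87+16 = 103
i=4,m=5: acc = 103+20 = 123
i=4,m=6: acc = 123+24 = 147
i=4,m=7: acc = 147+28 = 175
i=5,m=3: acc = 175+15 = 190
i=5,m=4: acc = 190+20 = 210
i=5,m=5: acc = 210+25 = 235
i=5,m=6: acc = 235+30 = 265
i=5,m=7: acc = 265+35 = 300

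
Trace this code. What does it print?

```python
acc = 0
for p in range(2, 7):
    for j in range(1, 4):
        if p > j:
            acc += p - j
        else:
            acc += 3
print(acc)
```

p=2,j=1: 2>1, acc = 0+1 = 1
p=2,j=2: not 2>2, acc = 1+3 = 4
p=2,j=3: not 2>3, acc = 4+3 = 7
p=3,j=1: 3>1, acc = 7+2 = 9
p=3,j=2: 3>2, acc = 9+1 = 10
p=3,j=3: not 3>3, acc = 10+3 = 13
p=4,j=1: 4>1, acc = 13+3 = 16
p=4,j=2: 4>2, acc = 16+2 = 18
p=4,j=3: 4>3, acc = 18+1 = 19
p=5,j=1: 5>1, acc = 19+4 = 23
p=5,j=2: 5>2, acc = 23+3 = 26
p=5,j=3: 5>3, acc = 26+2 = 28
p=6,j=1: 6>1, acc = 28+5 = 33
p=6,j=2: 6>2, acc = 33+4 = 37
p=6,j=3: 6>3, acc = 37+3 = 40

40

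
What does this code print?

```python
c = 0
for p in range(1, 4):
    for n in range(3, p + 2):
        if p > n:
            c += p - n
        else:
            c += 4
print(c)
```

p=2,n=3: not 2>3, c = 0+4 = 4
p=3,n=3: not 3>3, c = 4+4 = 8
p=3,n=4: not 3>4, c = 8+4 = 12

12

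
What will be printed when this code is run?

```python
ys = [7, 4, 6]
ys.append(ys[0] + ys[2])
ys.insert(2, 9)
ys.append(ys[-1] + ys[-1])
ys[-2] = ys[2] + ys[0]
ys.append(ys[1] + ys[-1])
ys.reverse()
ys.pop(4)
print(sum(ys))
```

append ys[0]+ys[2] = 7+6 = 13 → [7, 4, 6, 13]
insert 9 at 2 → [7, 4, 9, 6, 13]
append ys[-1]+ys[-1] = 13+13 = 26 → [7, 4, 9, 6, 13, 26]
ys[-2] = ys[2]+ys[0] = 9+7 = 16 → [7, 4, 9, 6, 16, 26]
append ys[1]+ys[-1] = 4+26 = 30 → [7, 4, 9, 6, 16, 26, 30]
reverse → [30, 26, 16, 6, 9, 4, 7]
pop(4) removes 9 → [30, 26, 16, 6, 4, 7]
sum = 89

89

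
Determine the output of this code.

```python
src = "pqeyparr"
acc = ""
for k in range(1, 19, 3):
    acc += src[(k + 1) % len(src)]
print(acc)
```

k=1: add src[2]='e' → 'e'
k=4: add src[5]='a' → 'ea'
k=7: add src[0]='p' → 'eap'
k=10: add src[3]='y' → 'eapy'
k=13: add src[6]='r' → 'eapyr'
k=16: add src[1]='q' → 'eapyrq'

eapyrq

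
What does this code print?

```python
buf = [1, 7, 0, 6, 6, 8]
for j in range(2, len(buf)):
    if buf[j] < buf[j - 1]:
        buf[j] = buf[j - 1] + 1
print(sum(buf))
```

46

j=2: 0<7, buf[2] = 7+1 = 8 → [1, 7, 8, 6, 6, 8]
j=3: 6<8, buf[3] = 8+1 = 9 → [1, 7, 8, 9, 6, 8]
j=4: 6<9, buf[4] = 9+1 = 10 → [1, 7, 8, 9, 10, 8]
j=5: 8<10, buf[5] = 10+1 = 11 → [1, 7, 8, 9, 10, 11]
sum = 46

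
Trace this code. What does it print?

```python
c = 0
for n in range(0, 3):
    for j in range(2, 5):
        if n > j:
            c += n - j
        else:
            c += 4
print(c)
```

n=0,j=2: not 0>2, c = 0+4 = 4
n=0,j=3: not 0>3, c = 4+4 = 8
n=0,j=4: not 0>4, c = 8+4 = 12
n=1,j=2: not 1>2, c = 12+4 = 16
n=1,j=3: not 1>3, c = 16+4 = 20
n=1,j=4: not 1>4, c = 20+4 = 24
n=2,j=2: not 2>2, c = 24+4 = 28
n=2,j=3: not 2>3, c = 28+4 = 32
n=2,j=4: not 2>4, c = 32+4 = 36

36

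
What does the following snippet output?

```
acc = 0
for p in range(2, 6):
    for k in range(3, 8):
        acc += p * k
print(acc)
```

p=2,k=3: acc = 0+6 = 6
p=2,k=4: acc = 6+8 = 14
p=2,k=5: acc = 14+10 = 24
p=2,k=6: acc = 24+12 = 36
p=2,k=7: acc = 36+14 = 50
p=3,k=3: acc = 50+9 = 59
p=3,k=4: acc = 59+12 = 71
p=3,k=5: acc = 71+15 = 86
p=3,k=6: acc = 86+18 = 104
p=3,k=7: acc = 104+21 = 125
p=4,k=3: acc = 125+12 = 137
p=4,k=4: acc = 137+16 = 153
p=4,k=5: acc = 153+20 = 173
p=4,k=6: acc = 173+24 = 197
p=4,k=7: acc = 197+28 = 225
p=5,k=3: acc = 225+15 = 240
p=5,k=4: acc = 240+20 = 260
p=5,k=5: acc = 260+25 = 285
p=5,k=6: acc = 285+30 = 315
p=5,k=7: acc = 315+35 = 350

350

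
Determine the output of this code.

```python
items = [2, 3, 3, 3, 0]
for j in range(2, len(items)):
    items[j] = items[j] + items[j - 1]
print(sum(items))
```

29

j=2: items[2] = 3+3 = 6 → [2, 3, 6, 3, 0]
j=3: items[3] = 3+6 = 9 → [2, 3, 6, 9, 0]
j=4: items[4] = 0+9 = 9 → [2, 3, 6, 9, 9]
sum = 29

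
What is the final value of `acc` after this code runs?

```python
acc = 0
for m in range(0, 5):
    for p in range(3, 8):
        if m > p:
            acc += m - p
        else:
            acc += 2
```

49

m=0,p=3: not 0>3, acc = 0+2 = 2
m=0,p=4: not 0>4, acc = 2+2 = 4
m=0,p=5: not 0>5, acc = 4+2 = 6
m=0,p=6: not 0>6, acc = 6+2 = 8
m=0,p=7: not 0>7, acc = 8+2 = 10
m=1,p=3: not 1>3, acc = 10+2 = 12
m=1,p=4: not 1>4, acc = 12+2 = 14
m=1,p=5: not 1>5, acc = 14+2 = 16
m=1,p=6: not 1>6, acc = 16+2 = 18
m=1,p=7: not 1>7, acc = 18+2 = 20
m=2,p=3: not 2>3, acc = 20+2 = 22
m=2,p=4: not 2>4, acc = 22+2 = 24
m=2,p=5: not 2>5, acc = 24+2 = 26
m=2,p=6: not 2>6, acc = 26+2 = 28
m=2,p=7: not 2>7, acc = 28+2 = 30
m=3,p=3: not 3>3, acc = 30+2 = 32
m=3,p=4: not 3>4, acc = 32+2 = 34
m=3,p=5: not 3>5, acc = 34+2 = 36
m=3,p=6: not 3>6, acc = 36+2 = 38
m=3,p=7: not 3>7, acc = 38+2 = 40
m=4,p=3: 4>3, acc = 40+1 = 41
m=4,p=4: not 4>4, acc = 41+2 = 43
m=4,p=5: not 4>5, acc = 43+2 = 45
m=4,p=6: not 4>6, acc = 45+2 = 47
m=4,p=7: not 4>7, acc = 47+2 = 49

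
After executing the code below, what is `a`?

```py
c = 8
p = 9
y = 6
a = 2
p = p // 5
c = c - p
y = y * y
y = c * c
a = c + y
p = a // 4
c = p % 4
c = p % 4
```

p = 9//5 = 1
c = 8-1 = 7
y = 6*6 = 36
y = 7*7 = 49
a = 7+49 = 56
p = 56//4 = 14
c = 14%4 = 2
c = 14%4 = 2

56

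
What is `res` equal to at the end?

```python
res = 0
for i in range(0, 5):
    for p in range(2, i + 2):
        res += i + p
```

i=1,p=2: res = 0+3 = 3
i=2,p=2: res = 3+4 = 7
i=2,p=3: res = 7+5 = 12
i=3,p=2: res = 12+5 = 17
i=3,p=3: res = 17+6 = 23
i=3,p=4: res = 23+7 = 30
i=4,p=2: res = 30+6 = 36
i=4,p=3: res = 36+7 = 43
i=4,p=4: res = 43+8 = 51
i=4,p=5: res = 51+9 = 60

60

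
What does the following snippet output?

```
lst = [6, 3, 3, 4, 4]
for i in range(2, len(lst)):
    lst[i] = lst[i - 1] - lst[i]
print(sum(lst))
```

i=2: lst[2] = 3-3 = 0 → [6, 3, 0, 4, 4]
i=3: lst[3] = 0-4 = -4 → [6, 3, 0, -4, 4]
i=4: lst[4] = (-4)-4 = -8 → [6, 3, 0, -4, -8]
sum = -3

-3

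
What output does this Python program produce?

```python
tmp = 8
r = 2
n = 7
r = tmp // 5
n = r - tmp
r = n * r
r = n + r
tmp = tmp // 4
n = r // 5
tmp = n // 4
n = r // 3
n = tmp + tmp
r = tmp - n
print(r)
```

1

r = 8//5 = 1
n = 1-8 = -7
r = (-7)*1 = -7
r = (-7)+(-7) = -14
tmp = 8//4 = 2
n = (-14)//5 = -3
tmp = (-3)//4 = -1
n = (-14)//3 = -5
n = (-1)+(-1) = -2
r = (-1)-(-2) = 1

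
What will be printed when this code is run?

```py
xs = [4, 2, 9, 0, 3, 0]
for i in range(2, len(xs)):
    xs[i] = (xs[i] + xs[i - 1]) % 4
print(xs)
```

[4, 2, 3, 3, 2, 2]

i=2: xs[2] = (9+2)%4 = 3 → [4, 2, 3, 0, 3, 0]
i=3: xs[3] = (0+3)%4 = 3 → [4, 2, 3, 3, 3, 0]
i=4: xs[4] = (3+3)%4 = 2 → [4, 2, 3, 3, 2, 0]
i=5: xs[5] = (0+2)%4 = 2 → [4, 2, 3, 3, 2, 2]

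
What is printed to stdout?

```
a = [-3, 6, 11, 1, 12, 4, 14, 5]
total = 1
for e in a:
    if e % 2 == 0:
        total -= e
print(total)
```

e=-3: not even
e=6: even, total = 1-6 = -5
e=11: not even
e=1: not even
e=12: even, total = (-5)-12 = -17
e=4: even, total = (-17)-4 = -21
e=14: even, total = (-21)-14 = -35
e=5: not even

-35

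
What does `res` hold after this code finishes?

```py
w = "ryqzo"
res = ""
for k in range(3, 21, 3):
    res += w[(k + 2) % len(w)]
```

'rzyoqr'

k=3: add w[0]='r' → 'r'
k=6: add w[3]='z' → 'rz'
k=9: add w[1]='y' → 'rzy'
k=12: add w[4]='o' → 'rzyo'
k=15: add w[2]='q' → 'rzyoq'
k=18: add w[0]='r' → 'rzyoqr'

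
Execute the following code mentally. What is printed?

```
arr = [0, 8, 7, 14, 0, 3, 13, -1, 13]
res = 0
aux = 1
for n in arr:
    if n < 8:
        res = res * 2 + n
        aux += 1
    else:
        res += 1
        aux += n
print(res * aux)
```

n=0: <8, res = 0*2+0 = 0; aux=2
n=8: not <8, res = 0+1 = 1; aux=10
n=7: <8, res = 1*2+7 = 9; aux=11
n=14: not <8, res = 9+1 = 10; aux=25
n=0: <8, res = 10*2+0 = 20; aux=26
n=3: <8, res = 20*2+3 = 43; aux=27
n=13: not <8, res = 43+1 = 44; aux=40
n=-1: <8, res = 44*2+(-1) = 87; aux=41
n=13: not <8, res = 87+1 = 88; aux=54
res*aux = 88*54 = 4752

4752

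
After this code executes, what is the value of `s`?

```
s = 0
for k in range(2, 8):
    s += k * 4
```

108

k=2: s = 0+2*4 = 8
k=3: s = 8+3*4 = 20
k=4: s = 20+4*4 = 36
k=5: s = 36+5*4 = 56
k=6: s = 56+6*4 = 80
k=7: s = 80+7*4 = 108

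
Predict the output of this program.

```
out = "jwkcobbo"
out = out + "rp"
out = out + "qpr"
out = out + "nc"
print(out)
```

jwkcobborpqprnc

+ 'rp' → 'jwkcobborp'
+ 'qpr' → 'jwkcobborpqpr'
+ 'nc' → 'jwkcobborpqprnc'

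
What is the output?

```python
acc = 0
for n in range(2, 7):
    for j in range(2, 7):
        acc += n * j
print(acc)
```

400

n=2,j=2: acc = 0+4 = 4
n=2,j=3: acc = 4+6 = 10
n=2,j=4: acc = 10+8 = 18
n=2,j=5: acc = 18+10 = 28
n=2,j=6: acc = 28+12 = 40
n=3,j=2: acc = 40+6 = 46
n=3,j=3: acc = 46+9 = 55
n=3,j=4: acc = 55+12 = 67
n=3,j=5: acc = 67+15 = 82
n=3,j=6: acc = 82+18 = 100
n=4,j=2: acc = 100+8 = 108
n=4,j=3: acc = 108+12 = 120
n=4,j=4: acc = 120+16 = 136
n=4,j=5: acc = 136+20 = 156
n=4,j=6: acc = 156+24 = 180
n=5,j=2: acc = 180+10 = 190
n=5,j=3: acc = 190+15 = 205
n=5,j=4: acc = 205+20 = 225
n=5,j=5: acc = 225+25 = 250
n=5,j=6: acc = 250+30 = 280
n=6,j=2: acc = 280+12 = 292
n=6,j=3: acc = 292+18 = 310
n=6,j=4: acc = 310+24 = 334
n=6,j=5: acc = 334+30 = 364
n=6,j=6: acc = 364+36 = 400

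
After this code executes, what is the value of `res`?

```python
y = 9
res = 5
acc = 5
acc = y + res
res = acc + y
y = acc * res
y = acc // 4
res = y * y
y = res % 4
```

9

acc = 9+5 = 14
res = 14+9 = 23
y = 14*23 = 322
y = 14//4 = 3
res = 3*3 = 9
y = 9%4 = 1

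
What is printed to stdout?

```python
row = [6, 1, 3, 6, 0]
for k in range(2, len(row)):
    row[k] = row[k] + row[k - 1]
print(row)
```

k=2: row[2] = 3+1 = 4 → [6, 1, 4, 6, 0]
k=3: row[3] = 6+4 = 10 → [6, 1, 4, 10, 0]
k=4: row[4] = 0+10 = 10 → [6, 1, 4, 10, 10]

[6, 1, 4, 10, 10]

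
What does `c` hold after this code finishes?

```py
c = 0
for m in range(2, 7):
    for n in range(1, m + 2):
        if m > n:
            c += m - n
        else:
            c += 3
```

65

m=2,n=1: 2>1, c = 0+1 = 1
m=2,n=2: not 2>2, c = 1+3 = 4
m=2,n=3: not 2>3, c = 4+3 = 7
m=3,n=1: 3>1, c = 7+2 = 9
m=3,n=2: 3>2, c = 9+1 = 10
m=3,n=3: not 3>3, c = 10+3 = 13
m=3,n=4: not 3>4, c = 13+3 = 16
m=4,n=1: 4>1, c = 16+3 = 19
m=4,n=2: 4>2, c = 19+2 = 21
m=4,n=3: 4>3, c = 21+1 = 22
m=4,n=4: not 4>4, c = 22+3 = 25
m=4,n=5: not 4>5, c = 25+3 = 28
m=5,n=1: 5>1, c = 28+4 = 32
m=5,n=2: 5>2, c = 32+3 = 35
m=5,n=3: 5>3, c = 35+2 = 37
m=5,n=4: 5>4, c = 37+1 = 38
m=5,n=5: not 5>5, c = 38+3 = 41
m=5,n=6: not 5>6, c = 41+3 = 44
m=6,n=1: 6>1, c = 44+5 = 49
m=6,n=2: 6>2, c = 49+4 = 53
m=6,n=3: 6>3, c = 53+3 = 56
m=6,n=4: 6>4, c = 56+2 = 58
m=6,n=5: 6>5, c = 58+1 = 59
m=6,n=6: not 6>6, c = 59+3 = 62
m=6,n=7: not 6>7, c = 62+3 = 65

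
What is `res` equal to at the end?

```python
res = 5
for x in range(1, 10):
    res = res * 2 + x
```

3573

x=1: res = 5*2+1 = 11
x=2: res = 11*2+2 = 24
x=3: res = 24*2+3 = 51
x=4: res = 51*2+4 = 106
x=5: res = 106*2+5 = 217
x=6: res = 217*2+6 = 440
x=7: res = 440*2+7 = 887
x=8: res = 887*2+8 = 1782
x=9: res = 1782*2+9 = 3573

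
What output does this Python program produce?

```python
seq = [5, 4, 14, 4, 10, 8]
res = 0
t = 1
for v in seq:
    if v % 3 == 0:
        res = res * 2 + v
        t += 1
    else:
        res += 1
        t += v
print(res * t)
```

v=5: not %3==0, res = 0+1 = 1; t=6
v=4: not %3==0, res = 1+1 = 2; t=10
v=14: not %3==0, res = 2+1 = 3; t=24
v=4: not %3==0, res = 3+1 = 4; t=28
v=10: not %3==0, res = 4+1 = 5; t=38
v=8: not %3==0, res = 5+1 = 6; t=46
res*t = 6*46 = 276

276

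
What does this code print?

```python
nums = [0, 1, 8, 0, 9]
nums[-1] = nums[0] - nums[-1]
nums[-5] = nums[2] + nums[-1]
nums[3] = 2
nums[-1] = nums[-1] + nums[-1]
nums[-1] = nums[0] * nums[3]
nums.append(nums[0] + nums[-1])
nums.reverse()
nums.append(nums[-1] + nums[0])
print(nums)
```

[-3, -2, 2, 8, 1, -1, -4]

nums[-1] = nums[0]-nums[-1] = 0-9 = -9 → [0, 1, 8, 0, -9]
nums[-5] = nums[2]+nums[-1] = 8+(-9) = -1 → [-1, 1, 8, 0, -9]
nums[3] = 2 → [-1, 1, 8, 2, -9]
nums[-1] = nums[-1]+nums[-1] = (-9)+(-9) = -18 → [-1, 1, 8, 2, -18]
nums[-1] = nums[0]*nums[3] = (-1)*2 = -2 → [-1, 1, 8, 2, -2]
append nums[0]+nums[-1] = (-1)+(-2) = -3 → [-1, 1, 8, 2, -2, -3]
reverse → [-3, -2, 2, 8, 1, -1]
append nums[-1]+nums[0] = (-1)+(-3) = -4 → [-3, -2, 2, 8, 1, -1, -4]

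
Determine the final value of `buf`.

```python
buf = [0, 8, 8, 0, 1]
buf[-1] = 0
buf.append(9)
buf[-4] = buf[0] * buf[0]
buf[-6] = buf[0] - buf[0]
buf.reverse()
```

[9, 0, 0, 0, 8, 0]

buf[-1] = 0 → [0, 8, 8, 0, 0]
append 9 → [0, 8, 8, 0, 0, 9]
buf[-4] = buf[0]*buf[0] = 0*0 = 0 → [0, 8, 0, 0, 0, 9]
buf[-6] = buf[0]-buf[0] = 0-0 = 0 → [0, 8, 0, 0, 0, 9]
reverse → [9, 0, 0, 0, 8, 0]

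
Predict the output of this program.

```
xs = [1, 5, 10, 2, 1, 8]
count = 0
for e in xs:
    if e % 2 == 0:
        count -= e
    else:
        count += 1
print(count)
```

-17

e=1: not even, count = 0+1 = 1
e=5: not even, count = 1+1 = 2
e=10: even, count = 2-10 = -8
e=2: even, count = (-8)-2 = -10
e=1: not even, count = (-10)+1 = -9
e=8: even, count = (-9)-8 = -17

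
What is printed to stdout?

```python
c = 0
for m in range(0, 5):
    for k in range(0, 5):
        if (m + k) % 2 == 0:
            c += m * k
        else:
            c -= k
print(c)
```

m=0,k=0: even sum, c = 0+0 = 0
m=0,k=1: odd sum, c = 0-1 = -1
m=0,k=2: even sum, c = (-1)+0 = -1
m=0,k=3: odd sum, c = (-1)-3 = -4
m=0,k=4: even sum, c = (-4)+0 = -4
m=1,k=0: odd sum, c = (-4)-0 = -4
m=1,k=1: even sum, c = (-4)+1 = -3
m=1,k=2: odd sum, c = (-3)-2 = -5
m=1,k=3: even sum, c = (-5)+3 = -2
m=1,k=4: odd sum, c = (-2)-4 = -6
m=2,k=0: even sum, c = (-6)+0 = -6
m=2,k=1: odd sum, c = (-6)-1 = -7
m=2,k=2: even sum, c = (-7)+4 = -3
m=2,k=3: odd sum, c = (-3)-3 = -6
m=2,k=4: even sum, c = (-6)+8 = 2
m=3,k=0: odd sum, c = 2-0 = 2
m=3,k=1: even sum, c = 2+3 = 5
m=3,k=2: odd sum, c = 5-2 = 3
m=3,k=3: even sum, c = 3+9 = 12
m=3,k=4: odd sum, c = 12-4 = 8
m=4,k=0: even sum, c = 8+0 = 8
m=4,k=1: odd sum, c = 8-1 = 7
m=4,k=2: even sum, c = 7+8 = 15
m=4,k=3: odd sum, c = 15-3 = 12
m=4,k=4: even sum, c = 12+16 = 28

28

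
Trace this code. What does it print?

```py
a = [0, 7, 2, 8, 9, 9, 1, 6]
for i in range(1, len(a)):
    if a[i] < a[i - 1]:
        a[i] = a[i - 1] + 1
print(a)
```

[0, 7, 8, 8, 9, 9, 10, 11]

i=1: 7>=0, unchanged → [0, 7, 2, 8, 9, 9, 1, 6]
i=2: 2<7, a[2] = 7+1 = 8 → [0, 7, 8, 8, 9, 9, 1, 6]
i=3: 8>=8, unchanged → [0, 7, 8, 8, 9, 9, 1, 6]
i=4: 9>=8, unchanged → [0, 7, 8, 8, 9, 9, 1, 6]
i=5: 9>=9, unchanged → [0, 7, 8, 8, 9, 9, 1, 6]
i=6: 1<9, a[6] = 9+1 = 10 → [0, 7, 8, 8, 9, 9, 10, 6]
i=7: 6<10, a[7] = 10+1 = 11 → [0, 7, 8, 8, 9, 9, 10, 11]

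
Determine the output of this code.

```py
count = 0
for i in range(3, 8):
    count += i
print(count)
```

25

i=3: count = 0+3 = 3
i=4: count = 3+4 = 7
i=5: count = 7+5 = 12
i=6: count = 12+6 = 18
i=7: count = 18+7 = 25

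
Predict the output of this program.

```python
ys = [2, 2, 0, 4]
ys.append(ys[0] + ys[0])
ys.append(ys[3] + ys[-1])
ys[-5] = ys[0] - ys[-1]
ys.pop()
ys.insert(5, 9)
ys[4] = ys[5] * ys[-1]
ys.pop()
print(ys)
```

[2, -6, 0, 4, 81]

append ys[0]+ys[0] = 2+2 = 4 → [2, 2, 0, 4, 4]
append ys[3]+ys[-1] = 4+4 = 8 → [2, 2, 0, 4, 4, 8]
ys[-5] = ys[0]-ys[-1] = 2-8 = -6 → [2, -6, 0, 4, 4, 8]
pop() removes 8 → [2, -6, 0, 4, 4]
insert 9 at 5 → [2, -6, 0, 4, 4, 9]
ys[4] = ys[5]*ys[-1] = 9*9 = 81 → [2, -6, 0, 4, 81, 9]
pop() removes 9 → [2, -6, 0, 4, 81]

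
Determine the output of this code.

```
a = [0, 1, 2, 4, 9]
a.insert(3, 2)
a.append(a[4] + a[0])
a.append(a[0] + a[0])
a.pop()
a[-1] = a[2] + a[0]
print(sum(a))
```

insert 2 at 3 → [0, 1, 2, 2, 4, 9]
append a[4]+a[0] = 4+0 = 4 → [0, 1, 2, 2, 4, 9, 4]
append a[0]+a[0] = 0+0 = 0 → [0, 1, 2, 2, 4, 9, 4, 0]
pop() removes 0 → [0, 1, 2, 2, 4, 9, 4]
a[-1] = a[2]+a[0] = 2+0 = 2 → [0, 1, 2, 2, 4, 9, 2]
sum = 20

20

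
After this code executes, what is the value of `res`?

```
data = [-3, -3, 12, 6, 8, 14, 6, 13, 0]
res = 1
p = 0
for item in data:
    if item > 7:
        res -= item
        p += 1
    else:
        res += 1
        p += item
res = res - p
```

item=-3: not >7, res = 1+1 = 2; p=-3
item=-3: not >7, res = 2+1 = 3; p=-6
item=12: >7, res = 3-12 = -9; p=-5
item=6: not >7, res = (-9)+1 = -8; p=1
item=8: >7, res = (-8)-8 = -16; p=2
item=14: >7, res = (-16)-14 = -30; p=3
item=6: not >7, res = (-30)+1 = -29; p=9
item=13: >7, res = (-29)-13 = -42; p=10
item=0: not >7, res = (-42)+1 = -41; p=10
res-p = (-41)-10 = -51

-51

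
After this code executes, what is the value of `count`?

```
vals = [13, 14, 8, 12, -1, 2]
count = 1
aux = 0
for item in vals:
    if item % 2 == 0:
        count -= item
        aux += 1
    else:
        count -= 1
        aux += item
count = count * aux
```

-592

item=13: not even, count = 1-1 = 0; aux=13
item=14: even, count = 0-14 = -14; aux=14
item=8: even, count = (-14)-8 = -22; aux=15
item=12: even, count = (-22)-12 = -34; aux=16
item=-1: not even, count = (-34)-1 = -35; aux=15
item=2: even, count = (-35)-2 = -37; aux=16
count*aux = (-37)*16 = -592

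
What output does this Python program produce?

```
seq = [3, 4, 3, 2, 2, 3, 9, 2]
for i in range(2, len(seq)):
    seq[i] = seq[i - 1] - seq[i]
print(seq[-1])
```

i=2: seq[2] = 4-3 = 1 → [3, 4, 1, 2, 2, 3, 9, 2]
i=3: seq[3] = 1-2 = -1 → [3, 4, 1, -1, 2, 3, 9, 2]
i=4: seq[4] = (-1)-2 = -3 → [3, 4, 1, -1, -3, 3, 9, 2]
i=5: seq[5] = (-3)-3 = -6 → [3, 4, 1, -1, -3, -6, 9, 2]
i=6: seq[6] = (-6)-9 = -15 → [3, 4, 1, -1, -3, -6, -15, 2]
i=7: seq[7] = (-15)-2 = -17 → [3, 4, 1, -1, -3, -6, -15, -17]

-17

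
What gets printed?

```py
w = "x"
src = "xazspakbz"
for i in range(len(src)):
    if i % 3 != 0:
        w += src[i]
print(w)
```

i=0: skip
i=1: add 'a' → 'xa'
i=2: add 'z' → 'xaz'
i=3: skip
i=4: add 'p' → 'xazp'
i=5: add 'a' → 'xazpa'
i=6: skip
i=7: add 'b' → 'xazpab'
i=8: add 'z' → 'xazpabz'

xazpabz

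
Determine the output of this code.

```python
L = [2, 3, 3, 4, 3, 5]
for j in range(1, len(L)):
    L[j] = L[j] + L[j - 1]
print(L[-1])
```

20

j=1: L[1] = 3+2 = 5 → [2, 5, 3, 4, 3, 5]
j=2: L[2] = 3+5 = 8 → [2, 5, 8, 4, 3, 5]
j=3: L[3] = 4+8 = 12 → [2, 5, 8, 12, 3, 5]
j=4: L[4] = 3+12 = 15 → [2, 5, 8, 12, 15, 5]
j=5: L[5] = 5+15 = 20 → [2, 5, 8, 12, 15, 20]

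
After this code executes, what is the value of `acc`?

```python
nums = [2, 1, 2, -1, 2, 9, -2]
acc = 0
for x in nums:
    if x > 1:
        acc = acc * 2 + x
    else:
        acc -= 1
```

24

x=2: >1, acc = 0*2+2 = 2
x=1: not >1, acc = 2-1 = 1
x=2: >1, acc = 1*2+2 = 4
x=-1: not >1, acc = 4-1 = 3
x=2: >1, acc = 3*2+2 = 8
x=9: >1, acc = 8*2+9 = 25
x=-2: not >1, acc = 25-1 = 24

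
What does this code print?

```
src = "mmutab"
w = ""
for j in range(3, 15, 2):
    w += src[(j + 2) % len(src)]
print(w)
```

j=3: add src[5]='b' → 'b'
j=5: add src[1]='m' → 'bm'
j=7: add src[3]='t' → 'bmt'
j=9: add src[5]='b' → 'bmtb'
j=11: add src[1]='m' → 'bmtbm'
j=13: add src[3]='t' → 'bmtbmt'

bmtbmt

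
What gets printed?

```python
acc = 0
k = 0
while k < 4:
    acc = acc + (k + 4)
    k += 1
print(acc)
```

k=0: acc = 0+4 = 4
k=1: acc = 4+5 = 9
k=2: acc = 9+6 = 15
k=3: acc = 15+7 = 22

22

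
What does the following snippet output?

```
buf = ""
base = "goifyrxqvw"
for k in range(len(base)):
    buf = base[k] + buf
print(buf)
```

wvqxryfiog

k=0: prepend 'g' → 'g'
k=1: prepend 'o' → 'og'
k=2: prepend 'i' → 'iog'
k=3: prepend 'f' → 'fiog'
k=4: prepend 'y' → 'yfiog'
k=5: prepend 'r' → 'ryfiog'
k=6: prepend 'x' → 'xryfiog'
k=7: prepend 'q' → 'qxryfiog'
k=8: prepend 'v' → 'vqxryfiog'
k=9: prepend 'w' → 'wvqxryfiog'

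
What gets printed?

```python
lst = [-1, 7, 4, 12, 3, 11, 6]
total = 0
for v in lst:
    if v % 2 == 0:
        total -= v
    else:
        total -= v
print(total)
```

v=-1: not even, total = 0-(-1) = 1
v=7: not even, total = 1-7 = -6
v=4: even, total = (-6)-4 = -10
v=12: even, total = (-10)-12 = -22
v=3: not even, total = (-22)-3 = -25
v=11: not even, total = (-25)-11 = -36
v=6: even, total = (-36)-6 = -42

-42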